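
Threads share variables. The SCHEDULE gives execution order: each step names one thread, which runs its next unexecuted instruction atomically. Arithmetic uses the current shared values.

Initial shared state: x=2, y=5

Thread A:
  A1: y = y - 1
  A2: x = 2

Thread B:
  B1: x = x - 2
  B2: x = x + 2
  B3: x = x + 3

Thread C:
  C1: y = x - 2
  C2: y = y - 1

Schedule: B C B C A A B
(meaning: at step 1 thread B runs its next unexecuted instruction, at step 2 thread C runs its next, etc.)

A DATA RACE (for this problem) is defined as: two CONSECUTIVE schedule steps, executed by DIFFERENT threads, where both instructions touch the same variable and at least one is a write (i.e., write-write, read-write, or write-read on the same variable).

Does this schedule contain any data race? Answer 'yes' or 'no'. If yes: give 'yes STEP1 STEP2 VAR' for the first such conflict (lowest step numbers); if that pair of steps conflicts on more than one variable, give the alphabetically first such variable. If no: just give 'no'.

Steps 1,2: B(x = x - 2) vs C(y = x - 2). RACE on x (W-R).
Steps 2,3: C(y = x - 2) vs B(x = x + 2). RACE on x (R-W).
Steps 3,4: B(r=x,w=x) vs C(r=y,w=y). No conflict.
Steps 4,5: C(y = y - 1) vs A(y = y - 1). RACE on y (W-W).
Steps 5,6: same thread (A). No race.
Steps 6,7: A(x = 2) vs B(x = x + 3). RACE on x (W-W).
First conflict at steps 1,2.

Answer: yes 1 2 x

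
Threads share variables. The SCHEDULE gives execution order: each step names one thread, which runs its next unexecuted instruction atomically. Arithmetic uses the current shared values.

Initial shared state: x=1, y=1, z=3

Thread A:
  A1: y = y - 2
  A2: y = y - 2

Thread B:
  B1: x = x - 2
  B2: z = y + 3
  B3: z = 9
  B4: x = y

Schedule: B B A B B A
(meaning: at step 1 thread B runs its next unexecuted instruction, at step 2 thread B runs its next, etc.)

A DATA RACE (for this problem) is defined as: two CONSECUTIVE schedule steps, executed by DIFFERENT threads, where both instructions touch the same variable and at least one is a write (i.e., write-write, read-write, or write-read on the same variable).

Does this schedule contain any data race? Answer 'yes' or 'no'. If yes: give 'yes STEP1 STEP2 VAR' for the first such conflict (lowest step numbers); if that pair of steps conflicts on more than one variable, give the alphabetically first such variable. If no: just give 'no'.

Answer: yes 2 3 y

Derivation:
Steps 1,2: same thread (B). No race.
Steps 2,3: B(z = y + 3) vs A(y = y - 2). RACE on y (R-W).
Steps 3,4: A(r=y,w=y) vs B(r=-,w=z). No conflict.
Steps 4,5: same thread (B). No race.
Steps 5,6: B(x = y) vs A(y = y - 2). RACE on y (R-W).
First conflict at steps 2,3.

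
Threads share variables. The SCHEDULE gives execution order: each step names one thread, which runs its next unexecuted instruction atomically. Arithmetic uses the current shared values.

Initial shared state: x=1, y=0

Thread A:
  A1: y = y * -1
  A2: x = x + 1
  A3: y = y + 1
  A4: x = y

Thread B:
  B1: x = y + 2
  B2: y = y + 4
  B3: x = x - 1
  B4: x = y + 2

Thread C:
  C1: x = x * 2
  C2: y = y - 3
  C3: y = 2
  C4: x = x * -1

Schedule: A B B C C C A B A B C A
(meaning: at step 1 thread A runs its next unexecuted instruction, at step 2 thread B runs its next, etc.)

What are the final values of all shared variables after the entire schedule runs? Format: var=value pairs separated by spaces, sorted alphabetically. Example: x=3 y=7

Step 1: thread A executes A1 (y = y * -1). Shared: x=1 y=0. PCs: A@1 B@0 C@0
Step 2: thread B executes B1 (x = y + 2). Shared: x=2 y=0. PCs: A@1 B@1 C@0
Step 3: thread B executes B2 (y = y + 4). Shared: x=2 y=4. PCs: A@1 B@2 C@0
Step 4: thread C executes C1 (x = x * 2). Shared: x=4 y=4. PCs: A@1 B@2 C@1
Step 5: thread C executes C2 (y = y - 3). Shared: x=4 y=1. PCs: A@1 B@2 C@2
Step 6: thread C executes C3 (y = 2). Shared: x=4 y=2. PCs: A@1 B@2 C@3
Step 7: thread A executes A2 (x = x + 1). Shared: x=5 y=2. PCs: A@2 B@2 C@3
Step 8: thread B executes B3 (x = x - 1). Shared: x=4 y=2. PCs: A@2 B@3 C@3
Step 9: thread A executes A3 (y = y + 1). Shared: x=4 y=3. PCs: A@3 B@3 C@3
Step 10: thread B executes B4 (x = y + 2). Shared: x=5 y=3. PCs: A@3 B@4 C@3
Step 11: thread C executes C4 (x = x * -1). Shared: x=-5 y=3. PCs: A@3 B@4 C@4
Step 12: thread A executes A4 (x = y). Shared: x=3 y=3. PCs: A@4 B@4 C@4

Answer: x=3 y=3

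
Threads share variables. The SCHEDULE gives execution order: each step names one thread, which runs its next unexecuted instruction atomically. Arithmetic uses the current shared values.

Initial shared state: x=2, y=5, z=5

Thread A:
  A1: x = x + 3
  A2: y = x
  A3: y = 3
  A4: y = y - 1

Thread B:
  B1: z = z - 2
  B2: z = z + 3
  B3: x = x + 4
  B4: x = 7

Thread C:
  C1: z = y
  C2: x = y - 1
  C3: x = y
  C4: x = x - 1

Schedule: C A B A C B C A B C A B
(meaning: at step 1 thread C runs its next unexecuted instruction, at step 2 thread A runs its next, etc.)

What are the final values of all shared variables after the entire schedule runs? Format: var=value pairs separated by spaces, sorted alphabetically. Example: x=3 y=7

Answer: x=7 y=2 z=6

Derivation:
Step 1: thread C executes C1 (z = y). Shared: x=2 y=5 z=5. PCs: A@0 B@0 C@1
Step 2: thread A executes A1 (x = x + 3). Shared: x=5 y=5 z=5. PCs: A@1 B@0 C@1
Step 3: thread B executes B1 (z = z - 2). Shared: x=5 y=5 z=3. PCs: A@1 B@1 C@1
Step 4: thread A executes A2 (y = x). Shared: x=5 y=5 z=3. PCs: A@2 B@1 C@1
Step 5: thread C executes C2 (x = y - 1). Shared: x=4 y=5 z=3. PCs: A@2 B@1 C@2
Step 6: thread B executes B2 (z = z + 3). Shared: x=4 y=5 z=6. PCs: A@2 B@2 C@2
Step 7: thread C executes C3 (x = y). Shared: x=5 y=5 z=6. PCs: A@2 B@2 C@3
Step 8: thread A executes A3 (y = 3). Shared: x=5 y=3 z=6. PCs: A@3 B@2 C@3
Step 9: thread B executes B3 (x = x + 4). Shared: x=9 y=3 z=6. PCs: A@3 B@3 C@3
Step 10: thread C executes C4 (x = x - 1). Shared: x=8 y=3 z=6. PCs: A@3 B@3 C@4
Step 11: thread A executes A4 (y = y - 1). Shared: x=8 y=2 z=6. PCs: A@4 B@3 C@4
Step 12: thread B executes B4 (x = 7). Shared: x=7 y=2 z=6. PCs: A@4 B@4 C@4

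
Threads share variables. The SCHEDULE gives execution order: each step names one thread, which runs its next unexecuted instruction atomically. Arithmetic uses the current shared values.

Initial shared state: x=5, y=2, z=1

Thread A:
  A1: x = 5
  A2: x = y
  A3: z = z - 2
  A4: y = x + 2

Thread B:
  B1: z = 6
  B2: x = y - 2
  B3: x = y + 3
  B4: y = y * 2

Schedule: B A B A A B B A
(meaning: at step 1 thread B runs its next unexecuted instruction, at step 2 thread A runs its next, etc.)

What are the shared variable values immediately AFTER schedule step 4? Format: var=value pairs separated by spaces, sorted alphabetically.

Step 1: thread B executes B1 (z = 6). Shared: x=5 y=2 z=6. PCs: A@0 B@1
Step 2: thread A executes A1 (x = 5). Shared: x=5 y=2 z=6. PCs: A@1 B@1
Step 3: thread B executes B2 (x = y - 2). Shared: x=0 y=2 z=6. PCs: A@1 B@2
Step 4: thread A executes A2 (x = y). Shared: x=2 y=2 z=6. PCs: A@2 B@2

Answer: x=2 y=2 z=6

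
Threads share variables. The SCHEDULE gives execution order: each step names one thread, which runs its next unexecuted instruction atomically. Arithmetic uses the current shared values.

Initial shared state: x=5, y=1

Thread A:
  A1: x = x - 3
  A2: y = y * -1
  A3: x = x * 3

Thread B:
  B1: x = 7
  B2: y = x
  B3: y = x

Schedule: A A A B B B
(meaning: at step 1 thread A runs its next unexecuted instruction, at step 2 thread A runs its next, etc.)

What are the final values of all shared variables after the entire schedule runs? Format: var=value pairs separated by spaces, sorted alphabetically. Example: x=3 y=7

Step 1: thread A executes A1 (x = x - 3). Shared: x=2 y=1. PCs: A@1 B@0
Step 2: thread A executes A2 (y = y * -1). Shared: x=2 y=-1. PCs: A@2 B@0
Step 3: thread A executes A3 (x = x * 3). Shared: x=6 y=-1. PCs: A@3 B@0
Step 4: thread B executes B1 (x = 7). Shared: x=7 y=-1. PCs: A@3 B@1
Step 5: thread B executes B2 (y = x). Shared: x=7 y=7. PCs: A@3 B@2
Step 6: thread B executes B3 (y = x). Shared: x=7 y=7. PCs: A@3 B@3

Answer: x=7 y=7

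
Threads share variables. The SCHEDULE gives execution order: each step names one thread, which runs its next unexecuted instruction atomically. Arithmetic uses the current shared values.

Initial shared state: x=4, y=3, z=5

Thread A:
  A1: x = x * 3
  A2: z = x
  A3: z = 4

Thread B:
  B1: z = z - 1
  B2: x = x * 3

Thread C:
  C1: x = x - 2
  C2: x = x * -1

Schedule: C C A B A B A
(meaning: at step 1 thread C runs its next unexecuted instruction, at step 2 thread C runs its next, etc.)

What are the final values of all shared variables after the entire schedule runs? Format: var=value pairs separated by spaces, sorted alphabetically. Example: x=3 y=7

Answer: x=-18 y=3 z=4

Derivation:
Step 1: thread C executes C1 (x = x - 2). Shared: x=2 y=3 z=5. PCs: A@0 B@0 C@1
Step 2: thread C executes C2 (x = x * -1). Shared: x=-2 y=3 z=5. PCs: A@0 B@0 C@2
Step 3: thread A executes A1 (x = x * 3). Shared: x=-6 y=3 z=5. PCs: A@1 B@0 C@2
Step 4: thread B executes B1 (z = z - 1). Shared: x=-6 y=3 z=4. PCs: A@1 B@1 C@2
Step 5: thread A executes A2 (z = x). Shared: x=-6 y=3 z=-6. PCs: A@2 B@1 C@2
Step 6: thread B executes B2 (x = x * 3). Shared: x=-18 y=3 z=-6. PCs: A@2 B@2 C@2
Step 7: thread A executes A3 (z = 4). Shared: x=-18 y=3 z=4. PCs: A@3 B@2 C@2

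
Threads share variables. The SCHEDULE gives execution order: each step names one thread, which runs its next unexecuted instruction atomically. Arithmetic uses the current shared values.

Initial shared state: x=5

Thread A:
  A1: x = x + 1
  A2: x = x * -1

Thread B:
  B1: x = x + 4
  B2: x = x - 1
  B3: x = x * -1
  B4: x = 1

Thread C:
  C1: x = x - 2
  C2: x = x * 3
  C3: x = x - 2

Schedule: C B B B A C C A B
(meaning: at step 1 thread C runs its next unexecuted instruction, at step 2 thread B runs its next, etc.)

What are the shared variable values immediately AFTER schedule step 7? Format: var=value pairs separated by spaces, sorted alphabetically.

Step 1: thread C executes C1 (x = x - 2). Shared: x=3. PCs: A@0 B@0 C@1
Step 2: thread B executes B1 (x = x + 4). Shared: x=7. PCs: A@0 B@1 C@1
Step 3: thread B executes B2 (x = x - 1). Shared: x=6. PCs: A@0 B@2 C@1
Step 4: thread B executes B3 (x = x * -1). Shared: x=-6. PCs: A@0 B@3 C@1
Step 5: thread A executes A1 (x = x + 1). Shared: x=-5. PCs: A@1 B@3 C@1
Step 6: thread C executes C2 (x = x * 3). Shared: x=-15. PCs: A@1 B@3 C@2
Step 7: thread C executes C3 (x = x - 2). Shared: x=-17. PCs: A@1 B@3 C@3

Answer: x=-17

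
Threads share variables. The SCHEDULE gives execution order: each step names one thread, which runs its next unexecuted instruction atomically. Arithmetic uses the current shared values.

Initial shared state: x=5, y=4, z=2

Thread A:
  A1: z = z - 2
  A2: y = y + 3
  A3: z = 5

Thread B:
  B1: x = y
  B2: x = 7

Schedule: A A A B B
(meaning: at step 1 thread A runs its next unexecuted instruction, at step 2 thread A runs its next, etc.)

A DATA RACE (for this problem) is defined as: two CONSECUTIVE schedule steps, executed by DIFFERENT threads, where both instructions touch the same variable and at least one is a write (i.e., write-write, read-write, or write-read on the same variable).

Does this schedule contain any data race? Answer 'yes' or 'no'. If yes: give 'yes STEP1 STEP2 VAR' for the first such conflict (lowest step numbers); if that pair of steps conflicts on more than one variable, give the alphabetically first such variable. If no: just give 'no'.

Steps 1,2: same thread (A). No race.
Steps 2,3: same thread (A). No race.
Steps 3,4: A(r=-,w=z) vs B(r=y,w=x). No conflict.
Steps 4,5: same thread (B). No race.

Answer: no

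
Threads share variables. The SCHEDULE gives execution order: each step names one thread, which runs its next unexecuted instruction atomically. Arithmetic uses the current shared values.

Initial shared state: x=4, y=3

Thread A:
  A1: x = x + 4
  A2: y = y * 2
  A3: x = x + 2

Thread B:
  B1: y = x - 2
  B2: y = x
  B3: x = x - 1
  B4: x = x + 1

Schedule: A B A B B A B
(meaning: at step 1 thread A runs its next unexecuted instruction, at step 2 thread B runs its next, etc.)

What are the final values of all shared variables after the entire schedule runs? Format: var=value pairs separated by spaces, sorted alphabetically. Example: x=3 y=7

Step 1: thread A executes A1 (x = x + 4). Shared: x=8 y=3. PCs: A@1 B@0
Step 2: thread B executes B1 (y = x - 2). Shared: x=8 y=6. PCs: A@1 B@1
Step 3: thread A executes A2 (y = y * 2). Shared: x=8 y=12. PCs: A@2 B@1
Step 4: thread B executes B2 (y = x). Shared: x=8 y=8. PCs: A@2 B@2
Step 5: thread B executes B3 (x = x - 1). Shared: x=7 y=8. PCs: A@2 B@3
Step 6: thread A executes A3 (x = x + 2). Shared: x=9 y=8. PCs: A@3 B@3
Step 7: thread B executes B4 (x = x + 1). Shared: x=10 y=8. PCs: A@3 B@4

Answer: x=10 y=8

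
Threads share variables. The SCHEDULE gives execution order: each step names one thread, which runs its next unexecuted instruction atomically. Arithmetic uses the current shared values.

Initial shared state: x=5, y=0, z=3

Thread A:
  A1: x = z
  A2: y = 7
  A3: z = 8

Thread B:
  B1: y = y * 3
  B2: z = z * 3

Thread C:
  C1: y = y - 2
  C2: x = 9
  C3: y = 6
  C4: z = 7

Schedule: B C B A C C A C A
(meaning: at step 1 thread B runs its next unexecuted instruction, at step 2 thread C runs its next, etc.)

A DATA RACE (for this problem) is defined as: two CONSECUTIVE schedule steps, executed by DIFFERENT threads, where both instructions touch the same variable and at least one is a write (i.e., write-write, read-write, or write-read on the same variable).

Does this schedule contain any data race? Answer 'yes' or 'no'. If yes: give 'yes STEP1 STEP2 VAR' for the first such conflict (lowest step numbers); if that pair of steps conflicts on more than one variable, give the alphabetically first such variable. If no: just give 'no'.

Steps 1,2: B(y = y * 3) vs C(y = y - 2). RACE on y (W-W).
Steps 2,3: C(r=y,w=y) vs B(r=z,w=z). No conflict.
Steps 3,4: B(z = z * 3) vs A(x = z). RACE on z (W-R).
Steps 4,5: A(x = z) vs C(x = 9). RACE on x (W-W).
Steps 5,6: same thread (C). No race.
Steps 6,7: C(y = 6) vs A(y = 7). RACE on y (W-W).
Steps 7,8: A(r=-,w=y) vs C(r=-,w=z). No conflict.
Steps 8,9: C(z = 7) vs A(z = 8). RACE on z (W-W).
First conflict at steps 1,2.

Answer: yes 1 2 y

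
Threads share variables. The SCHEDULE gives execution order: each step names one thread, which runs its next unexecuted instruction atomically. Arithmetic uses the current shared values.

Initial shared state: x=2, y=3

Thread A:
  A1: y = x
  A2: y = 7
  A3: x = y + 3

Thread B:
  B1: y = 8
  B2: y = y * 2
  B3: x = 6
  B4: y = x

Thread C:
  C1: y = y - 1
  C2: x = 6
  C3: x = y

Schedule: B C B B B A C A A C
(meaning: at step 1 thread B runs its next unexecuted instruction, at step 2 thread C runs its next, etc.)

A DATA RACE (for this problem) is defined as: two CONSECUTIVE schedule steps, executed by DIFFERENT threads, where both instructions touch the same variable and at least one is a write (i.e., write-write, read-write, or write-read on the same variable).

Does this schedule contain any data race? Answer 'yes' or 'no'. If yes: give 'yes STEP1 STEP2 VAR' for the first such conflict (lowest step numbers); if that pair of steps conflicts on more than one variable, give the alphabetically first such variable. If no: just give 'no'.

Answer: yes 1 2 y

Derivation:
Steps 1,2: B(y = 8) vs C(y = y - 1). RACE on y (W-W).
Steps 2,3: C(y = y - 1) vs B(y = y * 2). RACE on y (W-W).
Steps 3,4: same thread (B). No race.
Steps 4,5: same thread (B). No race.
Steps 5,6: B(y = x) vs A(y = x). RACE on y (W-W).
Steps 6,7: A(y = x) vs C(x = 6). RACE on x (R-W).
Steps 7,8: C(r=-,w=x) vs A(r=-,w=y). No conflict.
Steps 8,9: same thread (A). No race.
Steps 9,10: A(x = y + 3) vs C(x = y). RACE on x (W-W).
First conflict at steps 1,2.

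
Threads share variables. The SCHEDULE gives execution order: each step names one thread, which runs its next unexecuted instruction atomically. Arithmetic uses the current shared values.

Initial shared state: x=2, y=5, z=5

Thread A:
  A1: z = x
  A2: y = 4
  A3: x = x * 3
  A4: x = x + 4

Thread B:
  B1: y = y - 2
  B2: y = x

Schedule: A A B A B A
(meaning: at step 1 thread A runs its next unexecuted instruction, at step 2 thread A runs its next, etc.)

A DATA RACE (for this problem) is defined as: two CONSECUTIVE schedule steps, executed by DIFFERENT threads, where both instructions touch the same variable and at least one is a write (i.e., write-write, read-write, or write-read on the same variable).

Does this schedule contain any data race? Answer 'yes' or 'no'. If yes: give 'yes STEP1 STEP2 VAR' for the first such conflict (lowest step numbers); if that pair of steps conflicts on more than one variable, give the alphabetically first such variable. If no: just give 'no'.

Steps 1,2: same thread (A). No race.
Steps 2,3: A(y = 4) vs B(y = y - 2). RACE on y (W-W).
Steps 3,4: B(r=y,w=y) vs A(r=x,w=x). No conflict.
Steps 4,5: A(x = x * 3) vs B(y = x). RACE on x (W-R).
Steps 5,6: B(y = x) vs A(x = x + 4). RACE on x (R-W).
First conflict at steps 2,3.

Answer: yes 2 3 y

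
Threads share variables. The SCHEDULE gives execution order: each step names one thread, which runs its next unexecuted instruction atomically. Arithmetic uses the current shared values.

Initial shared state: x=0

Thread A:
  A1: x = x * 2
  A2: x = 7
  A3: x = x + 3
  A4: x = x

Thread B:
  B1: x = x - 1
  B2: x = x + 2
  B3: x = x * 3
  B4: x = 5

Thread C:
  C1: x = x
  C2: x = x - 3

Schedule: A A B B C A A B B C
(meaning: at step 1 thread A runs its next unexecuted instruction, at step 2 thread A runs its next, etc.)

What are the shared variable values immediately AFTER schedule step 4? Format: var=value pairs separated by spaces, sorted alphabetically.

Step 1: thread A executes A1 (x = x * 2). Shared: x=0. PCs: A@1 B@0 C@0
Step 2: thread A executes A2 (x = 7). Shared: x=7. PCs: A@2 B@0 C@0
Step 3: thread B executes B1 (x = x - 1). Shared: x=6. PCs: A@2 B@1 C@0
Step 4: thread B executes B2 (x = x + 2). Shared: x=8. PCs: A@2 B@2 C@0

Answer: x=8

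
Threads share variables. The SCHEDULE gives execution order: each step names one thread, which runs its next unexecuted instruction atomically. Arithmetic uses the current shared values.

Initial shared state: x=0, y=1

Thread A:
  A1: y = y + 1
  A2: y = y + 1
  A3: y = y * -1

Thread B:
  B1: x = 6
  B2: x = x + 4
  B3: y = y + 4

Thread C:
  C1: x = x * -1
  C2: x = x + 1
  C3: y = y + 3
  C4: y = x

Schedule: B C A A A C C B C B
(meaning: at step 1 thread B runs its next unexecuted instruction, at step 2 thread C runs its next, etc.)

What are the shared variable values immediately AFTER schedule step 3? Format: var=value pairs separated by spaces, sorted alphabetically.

Step 1: thread B executes B1 (x = 6). Shared: x=6 y=1. PCs: A@0 B@1 C@0
Step 2: thread C executes C1 (x = x * -1). Shared: x=-6 y=1. PCs: A@0 B@1 C@1
Step 3: thread A executes A1 (y = y + 1). Shared: x=-6 y=2. PCs: A@1 B@1 C@1

Answer: x=-6 y=2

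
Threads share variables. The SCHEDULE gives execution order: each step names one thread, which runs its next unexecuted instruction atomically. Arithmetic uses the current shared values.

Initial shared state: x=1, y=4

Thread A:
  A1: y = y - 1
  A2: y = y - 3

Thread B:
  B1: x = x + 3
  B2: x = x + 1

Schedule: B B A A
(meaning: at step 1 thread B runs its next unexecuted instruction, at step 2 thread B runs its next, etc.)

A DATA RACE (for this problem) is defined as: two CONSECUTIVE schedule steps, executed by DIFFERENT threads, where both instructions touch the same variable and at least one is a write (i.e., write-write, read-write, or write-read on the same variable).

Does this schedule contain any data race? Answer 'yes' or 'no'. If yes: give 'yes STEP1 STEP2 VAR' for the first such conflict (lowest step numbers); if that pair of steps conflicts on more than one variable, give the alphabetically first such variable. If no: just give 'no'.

Answer: no

Derivation:
Steps 1,2: same thread (B). No race.
Steps 2,3: B(r=x,w=x) vs A(r=y,w=y). No conflict.
Steps 3,4: same thread (A). No race.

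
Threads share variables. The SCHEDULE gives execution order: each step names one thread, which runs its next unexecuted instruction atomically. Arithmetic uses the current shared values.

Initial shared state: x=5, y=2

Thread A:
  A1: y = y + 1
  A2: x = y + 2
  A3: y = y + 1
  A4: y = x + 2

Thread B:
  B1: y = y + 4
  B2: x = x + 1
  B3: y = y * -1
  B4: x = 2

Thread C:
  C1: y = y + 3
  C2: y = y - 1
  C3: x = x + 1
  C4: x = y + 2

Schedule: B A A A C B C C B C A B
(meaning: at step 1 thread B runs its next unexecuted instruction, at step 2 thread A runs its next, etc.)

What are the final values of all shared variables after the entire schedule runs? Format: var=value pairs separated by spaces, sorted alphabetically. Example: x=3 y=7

Answer: x=2 y=-6

Derivation:
Step 1: thread B executes B1 (y = y + 4). Shared: x=5 y=6. PCs: A@0 B@1 C@0
Step 2: thread A executes A1 (y = y + 1). Shared: x=5 y=7. PCs: A@1 B@1 C@0
Step 3: thread A executes A2 (x = y + 2). Shared: x=9 y=7. PCs: A@2 B@1 C@0
Step 4: thread A executes A3 (y = y + 1). Shared: x=9 y=8. PCs: A@3 B@1 C@0
Step 5: thread C executes C1 (y = y + 3). Shared: x=9 y=11. PCs: A@3 B@1 C@1
Step 6: thread B executes B2 (x = x + 1). Shared: x=10 y=11. PCs: A@3 B@2 C@1
Step 7: thread C executes C2 (y = y - 1). Shared: x=10 y=10. PCs: A@3 B@2 C@2
Step 8: thread C executes C3 (x = x + 1). Shared: x=11 y=10. PCs: A@3 B@2 C@3
Step 9: thread B executes B3 (y = y * -1). Shared: x=11 y=-10. PCs: A@3 B@3 C@3
Step 10: thread C executes C4 (x = y + 2). Shared: x=-8 y=-10. PCs: A@3 B@3 C@4
Step 11: thread A executes A4 (y = x + 2). Shared: x=-8 y=-6. PCs: A@4 B@3 C@4
Step 12: thread B executes B4 (x = 2). Shared: x=2 y=-6. PCs: A@4 B@4 C@4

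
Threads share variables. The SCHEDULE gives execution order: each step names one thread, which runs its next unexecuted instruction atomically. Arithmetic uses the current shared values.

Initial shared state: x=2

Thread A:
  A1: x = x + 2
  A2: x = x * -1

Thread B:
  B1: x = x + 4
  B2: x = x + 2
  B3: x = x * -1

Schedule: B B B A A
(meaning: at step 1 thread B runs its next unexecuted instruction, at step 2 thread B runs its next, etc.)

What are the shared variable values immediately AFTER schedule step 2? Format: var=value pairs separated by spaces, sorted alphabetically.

Answer: x=8

Derivation:
Step 1: thread B executes B1 (x = x + 4). Shared: x=6. PCs: A@0 B@1
Step 2: thread B executes B2 (x = x + 2). Shared: x=8. PCs: A@0 B@2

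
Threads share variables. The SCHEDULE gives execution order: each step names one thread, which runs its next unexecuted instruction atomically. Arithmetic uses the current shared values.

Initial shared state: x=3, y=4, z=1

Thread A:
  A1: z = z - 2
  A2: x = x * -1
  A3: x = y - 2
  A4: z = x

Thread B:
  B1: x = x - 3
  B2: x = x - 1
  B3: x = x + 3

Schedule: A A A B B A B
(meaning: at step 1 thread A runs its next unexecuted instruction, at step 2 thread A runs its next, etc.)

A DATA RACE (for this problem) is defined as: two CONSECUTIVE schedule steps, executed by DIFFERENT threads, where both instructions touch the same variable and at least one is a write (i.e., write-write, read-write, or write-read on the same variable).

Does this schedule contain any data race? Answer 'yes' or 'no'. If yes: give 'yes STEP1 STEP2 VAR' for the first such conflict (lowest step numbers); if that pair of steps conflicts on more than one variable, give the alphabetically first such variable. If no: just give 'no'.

Answer: yes 3 4 x

Derivation:
Steps 1,2: same thread (A). No race.
Steps 2,3: same thread (A). No race.
Steps 3,4: A(x = y - 2) vs B(x = x - 3). RACE on x (W-W).
Steps 4,5: same thread (B). No race.
Steps 5,6: B(x = x - 1) vs A(z = x). RACE on x (W-R).
Steps 6,7: A(z = x) vs B(x = x + 3). RACE on x (R-W).
First conflict at steps 3,4.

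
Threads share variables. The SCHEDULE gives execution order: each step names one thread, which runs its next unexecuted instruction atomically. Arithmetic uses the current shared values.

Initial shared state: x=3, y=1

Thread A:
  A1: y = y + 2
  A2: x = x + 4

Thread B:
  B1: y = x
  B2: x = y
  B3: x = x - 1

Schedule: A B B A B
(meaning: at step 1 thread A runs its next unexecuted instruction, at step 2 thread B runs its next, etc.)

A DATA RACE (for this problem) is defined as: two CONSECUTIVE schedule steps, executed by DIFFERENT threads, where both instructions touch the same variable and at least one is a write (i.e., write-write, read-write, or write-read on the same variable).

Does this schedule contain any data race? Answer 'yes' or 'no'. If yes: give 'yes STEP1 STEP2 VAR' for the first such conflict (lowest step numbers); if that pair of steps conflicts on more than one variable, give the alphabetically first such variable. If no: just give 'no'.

Steps 1,2: A(y = y + 2) vs B(y = x). RACE on y (W-W).
Steps 2,3: same thread (B). No race.
Steps 3,4: B(x = y) vs A(x = x + 4). RACE on x (W-W).
Steps 4,5: A(x = x + 4) vs B(x = x - 1). RACE on x (W-W).
First conflict at steps 1,2.

Answer: yes 1 2 y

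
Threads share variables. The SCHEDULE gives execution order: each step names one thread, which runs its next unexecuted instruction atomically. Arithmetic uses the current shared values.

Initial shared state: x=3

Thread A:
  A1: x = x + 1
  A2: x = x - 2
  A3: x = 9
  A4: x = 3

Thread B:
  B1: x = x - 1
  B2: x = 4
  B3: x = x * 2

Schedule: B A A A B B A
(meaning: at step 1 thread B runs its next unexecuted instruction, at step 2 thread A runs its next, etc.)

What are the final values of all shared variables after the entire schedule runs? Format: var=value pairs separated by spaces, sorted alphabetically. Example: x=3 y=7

Step 1: thread B executes B1 (x = x - 1). Shared: x=2. PCs: A@0 B@1
Step 2: thread A executes A1 (x = x + 1). Shared: x=3. PCs: A@1 B@1
Step 3: thread A executes A2 (x = x - 2). Shared: x=1. PCs: A@2 B@1
Step 4: thread A executes A3 (x = 9). Shared: x=9. PCs: A@3 B@1
Step 5: thread B executes B2 (x = 4). Shared: x=4. PCs: A@3 B@2
Step 6: thread B executes B3 (x = x * 2). Shared: x=8. PCs: A@3 B@3
Step 7: thread A executes A4 (x = 3). Shared: x=3. PCs: A@4 B@3

Answer: x=3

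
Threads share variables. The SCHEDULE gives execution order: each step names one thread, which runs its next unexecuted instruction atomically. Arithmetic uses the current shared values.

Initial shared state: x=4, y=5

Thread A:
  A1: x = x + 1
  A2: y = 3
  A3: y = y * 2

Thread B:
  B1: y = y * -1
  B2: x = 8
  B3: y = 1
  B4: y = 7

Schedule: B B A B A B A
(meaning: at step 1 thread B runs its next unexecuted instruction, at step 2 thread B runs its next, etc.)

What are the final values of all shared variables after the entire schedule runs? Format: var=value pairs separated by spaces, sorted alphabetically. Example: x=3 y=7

Step 1: thread B executes B1 (y = y * -1). Shared: x=4 y=-5. PCs: A@0 B@1
Step 2: thread B executes B2 (x = 8). Shared: x=8 y=-5. PCs: A@0 B@2
Step 3: thread A executes A1 (x = x + 1). Shared: x=9 y=-5. PCs: A@1 B@2
Step 4: thread B executes B3 (y = 1). Shared: x=9 y=1. PCs: A@1 B@3
Step 5: thread A executes A2 (y = 3). Shared: x=9 y=3. PCs: A@2 B@3
Step 6: thread B executes B4 (y = 7). Shared: x=9 y=7. PCs: A@2 B@4
Step 7: thread A executes A3 (y = y * 2). Shared: x=9 y=14. PCs: A@3 B@4

Answer: x=9 y=14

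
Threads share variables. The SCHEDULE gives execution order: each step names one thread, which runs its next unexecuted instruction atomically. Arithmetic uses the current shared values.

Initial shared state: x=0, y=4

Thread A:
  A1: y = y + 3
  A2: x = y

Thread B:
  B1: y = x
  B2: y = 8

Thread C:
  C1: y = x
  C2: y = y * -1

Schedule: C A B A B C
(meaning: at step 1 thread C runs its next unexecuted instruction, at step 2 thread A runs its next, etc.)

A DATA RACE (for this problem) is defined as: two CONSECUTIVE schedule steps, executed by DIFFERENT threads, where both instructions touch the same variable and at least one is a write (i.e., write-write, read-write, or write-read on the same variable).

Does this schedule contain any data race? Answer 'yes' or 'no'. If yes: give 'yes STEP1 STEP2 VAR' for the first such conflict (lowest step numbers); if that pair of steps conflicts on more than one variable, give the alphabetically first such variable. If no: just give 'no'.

Steps 1,2: C(y = x) vs A(y = y + 3). RACE on y (W-W).
Steps 2,3: A(y = y + 3) vs B(y = x). RACE on y (W-W).
Steps 3,4: B(y = x) vs A(x = y). RACE on x (R-W), y (W-R). Multiple vars; alphabetically first is x.
Steps 4,5: A(x = y) vs B(y = 8). RACE on y (R-W).
Steps 5,6: B(y = 8) vs C(y = y * -1). RACE on y (W-W).
First conflict at steps 1,2.

Answer: yes 1 2 y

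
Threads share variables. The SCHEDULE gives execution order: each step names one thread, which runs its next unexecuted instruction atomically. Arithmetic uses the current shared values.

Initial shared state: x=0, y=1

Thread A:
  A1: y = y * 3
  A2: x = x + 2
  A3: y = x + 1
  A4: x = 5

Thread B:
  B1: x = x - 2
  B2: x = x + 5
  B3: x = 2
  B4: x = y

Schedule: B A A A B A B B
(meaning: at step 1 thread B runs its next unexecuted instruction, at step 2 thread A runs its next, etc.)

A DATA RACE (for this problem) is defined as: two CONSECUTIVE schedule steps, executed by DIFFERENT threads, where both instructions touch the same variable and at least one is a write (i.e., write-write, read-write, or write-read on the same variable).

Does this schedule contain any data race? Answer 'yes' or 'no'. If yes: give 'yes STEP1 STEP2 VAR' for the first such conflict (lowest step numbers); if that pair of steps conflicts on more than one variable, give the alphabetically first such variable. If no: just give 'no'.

Answer: yes 4 5 x

Derivation:
Steps 1,2: B(r=x,w=x) vs A(r=y,w=y). No conflict.
Steps 2,3: same thread (A). No race.
Steps 3,4: same thread (A). No race.
Steps 4,5: A(y = x + 1) vs B(x = x + 5). RACE on x (R-W).
Steps 5,6: B(x = x + 5) vs A(x = 5). RACE on x (W-W).
Steps 6,7: A(x = 5) vs B(x = 2). RACE on x (W-W).
Steps 7,8: same thread (B). No race.
First conflict at steps 4,5.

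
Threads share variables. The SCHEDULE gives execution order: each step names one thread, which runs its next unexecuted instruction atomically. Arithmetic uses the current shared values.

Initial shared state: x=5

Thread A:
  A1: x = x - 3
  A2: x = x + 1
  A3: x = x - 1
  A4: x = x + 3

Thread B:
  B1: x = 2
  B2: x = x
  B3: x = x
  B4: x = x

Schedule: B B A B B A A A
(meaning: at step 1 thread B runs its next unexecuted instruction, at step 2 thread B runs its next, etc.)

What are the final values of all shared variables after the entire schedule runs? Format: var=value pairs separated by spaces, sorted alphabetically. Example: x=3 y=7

Answer: x=2

Derivation:
Step 1: thread B executes B1 (x = 2). Shared: x=2. PCs: A@0 B@1
Step 2: thread B executes B2 (x = x). Shared: x=2. PCs: A@0 B@2
Step 3: thread A executes A1 (x = x - 3). Shared: x=-1. PCs: A@1 B@2
Step 4: thread B executes B3 (x = x). Shared: x=-1. PCs: A@1 B@3
Step 5: thread B executes B4 (x = x). Shared: x=-1. PCs: A@1 B@4
Step 6: thread A executes A2 (x = x + 1). Shared: x=0. PCs: A@2 B@4
Step 7: thread A executes A3 (x = x - 1). Shared: x=-1. PCs: A@3 B@4
Step 8: thread A executes A4 (x = x + 3). Shared: x=2. PCs: A@4 B@4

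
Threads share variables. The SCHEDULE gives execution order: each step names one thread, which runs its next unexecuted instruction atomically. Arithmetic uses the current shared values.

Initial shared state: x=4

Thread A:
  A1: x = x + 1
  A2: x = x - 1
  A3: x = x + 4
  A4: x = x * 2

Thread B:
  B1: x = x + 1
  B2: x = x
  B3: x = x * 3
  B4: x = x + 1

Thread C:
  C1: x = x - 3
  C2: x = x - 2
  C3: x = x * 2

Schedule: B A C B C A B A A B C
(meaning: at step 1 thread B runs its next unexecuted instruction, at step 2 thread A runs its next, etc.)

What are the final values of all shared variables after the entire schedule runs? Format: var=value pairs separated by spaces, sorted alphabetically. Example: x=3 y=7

Step 1: thread B executes B1 (x = x + 1). Shared: x=5. PCs: A@0 B@1 C@0
Step 2: thread A executes A1 (x = x + 1). Shared: x=6. PCs: A@1 B@1 C@0
Step 3: thread C executes C1 (x = x - 3). Shared: x=3. PCs: A@1 B@1 C@1
Step 4: thread B executes B2 (x = x). Shared: x=3. PCs: A@1 B@2 C@1
Step 5: thread C executes C2 (x = x - 2). Shared: x=1. PCs: A@1 B@2 C@2
Step 6: thread A executes A2 (x = x - 1). Shared: x=0. PCs: A@2 B@2 C@2
Step 7: thread B executes B3 (x = x * 3). Shared: x=0. PCs: A@2 B@3 C@2
Step 8: thread A executes A3 (x = x + 4). Shared: x=4. PCs: A@3 B@3 C@2
Step 9: thread A executes A4 (x = x * 2). Shared: x=8. PCs: A@4 B@3 C@2
Step 10: thread B executes B4 (x = x + 1). Shared: x=9. PCs: A@4 B@4 C@2
Step 11: thread C executes C3 (x = x * 2). Shared: x=18. PCs: A@4 B@4 C@3

Answer: x=18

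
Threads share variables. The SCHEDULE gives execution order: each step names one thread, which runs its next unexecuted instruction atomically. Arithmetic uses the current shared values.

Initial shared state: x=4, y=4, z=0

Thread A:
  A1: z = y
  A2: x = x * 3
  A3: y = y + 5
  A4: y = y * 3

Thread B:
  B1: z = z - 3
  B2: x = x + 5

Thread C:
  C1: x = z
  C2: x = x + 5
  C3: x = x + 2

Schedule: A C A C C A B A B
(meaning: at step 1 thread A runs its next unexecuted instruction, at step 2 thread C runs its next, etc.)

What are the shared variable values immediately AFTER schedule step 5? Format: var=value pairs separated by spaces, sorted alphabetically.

Answer: x=19 y=4 z=4

Derivation:
Step 1: thread A executes A1 (z = y). Shared: x=4 y=4 z=4. PCs: A@1 B@0 C@0
Step 2: thread C executes C1 (x = z). Shared: x=4 y=4 z=4. PCs: A@1 B@0 C@1
Step 3: thread A executes A2 (x = x * 3). Shared: x=12 y=4 z=4. PCs: A@2 B@0 C@1
Step 4: thread C executes C2 (x = x + 5). Shared: x=17 y=4 z=4. PCs: A@2 B@0 C@2
Step 5: thread C executes C3 (x = x + 2). Shared: x=19 y=4 z=4. PCs: A@2 B@0 C@3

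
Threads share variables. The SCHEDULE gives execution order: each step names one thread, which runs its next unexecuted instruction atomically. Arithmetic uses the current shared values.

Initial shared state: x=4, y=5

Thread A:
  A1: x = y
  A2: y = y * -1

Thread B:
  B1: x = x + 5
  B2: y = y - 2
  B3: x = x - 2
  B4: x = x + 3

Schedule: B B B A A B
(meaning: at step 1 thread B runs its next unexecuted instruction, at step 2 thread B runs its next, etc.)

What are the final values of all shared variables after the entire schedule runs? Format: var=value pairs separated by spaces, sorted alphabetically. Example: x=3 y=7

Step 1: thread B executes B1 (x = x + 5). Shared: x=9 y=5. PCs: A@0 B@1
Step 2: thread B executes B2 (y = y - 2). Shared: x=9 y=3. PCs: A@0 B@2
Step 3: thread B executes B3 (x = x - 2). Shared: x=7 y=3. PCs: A@0 B@3
Step 4: thread A executes A1 (x = y). Shared: x=3 y=3. PCs: A@1 B@3
Step 5: thread A executes A2 (y = y * -1). Shared: x=3 y=-3. PCs: A@2 B@3
Step 6: thread B executes B4 (x = x + 3). Shared: x=6 y=-3. PCs: A@2 B@4

Answer: x=6 y=-3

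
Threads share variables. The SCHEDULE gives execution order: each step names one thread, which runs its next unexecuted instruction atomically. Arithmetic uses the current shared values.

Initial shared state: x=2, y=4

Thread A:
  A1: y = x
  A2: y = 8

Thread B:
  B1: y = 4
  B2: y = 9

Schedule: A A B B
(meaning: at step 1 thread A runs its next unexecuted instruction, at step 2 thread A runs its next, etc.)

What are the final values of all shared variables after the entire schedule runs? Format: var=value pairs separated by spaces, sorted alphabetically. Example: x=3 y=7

Step 1: thread A executes A1 (y = x). Shared: x=2 y=2. PCs: A@1 B@0
Step 2: thread A executes A2 (y = 8). Shared: x=2 y=8. PCs: A@2 B@0
Step 3: thread B executes B1 (y = 4). Shared: x=2 y=4. PCs: A@2 B@1
Step 4: thread B executes B2 (y = 9). Shared: x=2 y=9. PCs: A@2 B@2

Answer: x=2 y=9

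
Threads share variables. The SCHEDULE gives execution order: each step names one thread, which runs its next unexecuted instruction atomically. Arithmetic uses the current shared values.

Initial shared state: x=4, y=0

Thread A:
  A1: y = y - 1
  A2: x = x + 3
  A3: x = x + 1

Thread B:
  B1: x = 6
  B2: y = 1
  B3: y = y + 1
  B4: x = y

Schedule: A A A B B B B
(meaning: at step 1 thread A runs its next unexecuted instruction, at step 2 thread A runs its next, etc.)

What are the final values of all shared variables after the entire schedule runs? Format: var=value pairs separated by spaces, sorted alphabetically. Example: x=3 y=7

Answer: x=2 y=2

Derivation:
Step 1: thread A executes A1 (y = y - 1). Shared: x=4 y=-1. PCs: A@1 B@0
Step 2: thread A executes A2 (x = x + 3). Shared: x=7 y=-1. PCs: A@2 B@0
Step 3: thread A executes A3 (x = x + 1). Shared: x=8 y=-1. PCs: A@3 B@0
Step 4: thread B executes B1 (x = 6). Shared: x=6 y=-1. PCs: A@3 B@1
Step 5: thread B executes B2 (y = 1). Shared: x=6 y=1. PCs: A@3 B@2
Step 6: thread B executes B3 (y = y + 1). Shared: x=6 y=2. PCs: A@3 B@3
Step 7: thread B executes B4 (x = y). Shared: x=2 y=2. PCs: A@3 B@4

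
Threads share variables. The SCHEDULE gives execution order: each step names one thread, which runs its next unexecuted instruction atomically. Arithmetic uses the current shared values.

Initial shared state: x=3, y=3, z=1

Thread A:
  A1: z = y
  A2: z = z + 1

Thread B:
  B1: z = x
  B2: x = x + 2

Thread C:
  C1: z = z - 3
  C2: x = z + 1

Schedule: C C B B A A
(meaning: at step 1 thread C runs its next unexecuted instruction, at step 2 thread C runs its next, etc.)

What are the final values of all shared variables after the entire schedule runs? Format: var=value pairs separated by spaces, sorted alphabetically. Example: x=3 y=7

Answer: x=1 y=3 z=4

Derivation:
Step 1: thread C executes C1 (z = z - 3). Shared: x=3 y=3 z=-2. PCs: A@0 B@0 C@1
Step 2: thread C executes C2 (x = z + 1). Shared: x=-1 y=3 z=-2. PCs: A@0 B@0 C@2
Step 3: thread B executes B1 (z = x). Shared: x=-1 y=3 z=-1. PCs: A@0 B@1 C@2
Step 4: thread B executes B2 (x = x + 2). Shared: x=1 y=3 z=-1. PCs: A@0 B@2 C@2
Step 5: thread A executes A1 (z = y). Shared: x=1 y=3 z=3. PCs: A@1 B@2 C@2
Step 6: thread A executes A2 (z = z + 1). Shared: x=1 y=3 z=4. PCs: A@2 B@2 C@2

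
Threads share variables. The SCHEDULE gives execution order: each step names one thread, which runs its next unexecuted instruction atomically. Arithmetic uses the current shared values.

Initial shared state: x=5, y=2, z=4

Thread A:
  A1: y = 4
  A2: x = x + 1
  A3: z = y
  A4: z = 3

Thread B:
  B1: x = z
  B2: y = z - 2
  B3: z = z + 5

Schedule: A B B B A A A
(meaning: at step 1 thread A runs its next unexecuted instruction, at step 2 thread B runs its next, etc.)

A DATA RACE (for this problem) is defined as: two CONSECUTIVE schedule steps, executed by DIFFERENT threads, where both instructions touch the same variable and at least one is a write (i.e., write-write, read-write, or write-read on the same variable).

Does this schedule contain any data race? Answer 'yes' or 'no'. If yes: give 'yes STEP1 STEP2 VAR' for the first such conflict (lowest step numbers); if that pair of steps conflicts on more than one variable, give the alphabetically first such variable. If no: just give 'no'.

Steps 1,2: A(r=-,w=y) vs B(r=z,w=x). No conflict.
Steps 2,3: same thread (B). No race.
Steps 3,4: same thread (B). No race.
Steps 4,5: B(r=z,w=z) vs A(r=x,w=x). No conflict.
Steps 5,6: same thread (A). No race.
Steps 6,7: same thread (A). No race.

Answer: no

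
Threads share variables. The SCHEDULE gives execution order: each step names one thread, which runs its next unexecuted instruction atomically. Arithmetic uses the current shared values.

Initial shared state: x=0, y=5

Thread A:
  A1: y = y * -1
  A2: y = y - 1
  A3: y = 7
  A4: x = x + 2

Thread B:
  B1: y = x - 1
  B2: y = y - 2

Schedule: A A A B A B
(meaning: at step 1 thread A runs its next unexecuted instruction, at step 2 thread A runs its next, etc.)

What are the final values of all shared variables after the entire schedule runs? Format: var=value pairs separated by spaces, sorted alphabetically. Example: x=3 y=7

Step 1: thread A executes A1 (y = y * -1). Shared: x=0 y=-5. PCs: A@1 B@0
Step 2: thread A executes A2 (y = y - 1). Shared: x=0 y=-6. PCs: A@2 B@0
Step 3: thread A executes A3 (y = 7). Shared: x=0 y=7. PCs: A@3 B@0
Step 4: thread B executes B1 (y = x - 1). Shared: x=0 y=-1. PCs: A@3 B@1
Step 5: thread A executes A4 (x = x + 2). Shared: x=2 y=-1. PCs: A@4 B@1
Step 6: thread B executes B2 (y = y - 2). Shared: x=2 y=-3. PCs: A@4 B@2

Answer: x=2 y=-3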